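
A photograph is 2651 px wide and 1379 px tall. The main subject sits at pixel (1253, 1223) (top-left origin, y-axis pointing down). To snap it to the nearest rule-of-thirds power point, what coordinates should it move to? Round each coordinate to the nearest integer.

Third lines: x ∈ {884, 1767}, y ∈ {460, 919}.
1253 is closer to x = 884; 1223 is closer to y = 919.
So the nearest intersection is the lower-left power point.

(884, 919)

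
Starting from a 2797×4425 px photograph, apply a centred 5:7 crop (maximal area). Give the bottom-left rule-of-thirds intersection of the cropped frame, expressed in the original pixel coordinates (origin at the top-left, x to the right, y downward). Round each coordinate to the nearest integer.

x = 932 px, y = 2865 px

2797/4425 < 5/7, so the 5:7 crop keeps the full width 2797 and trims height to 2797 × 7/5 = 3915.80 px.
Top offset = (4425 − 3915.80)/2 = 254.60 px; left offset = 0.
Bottom-left is one-third across and two-thirds down within the crop:
x = 0.00 + 1 × 2797.00/3 ≈ 932; y = 254.60 + 2 × 3915.80/3 ≈ 2865.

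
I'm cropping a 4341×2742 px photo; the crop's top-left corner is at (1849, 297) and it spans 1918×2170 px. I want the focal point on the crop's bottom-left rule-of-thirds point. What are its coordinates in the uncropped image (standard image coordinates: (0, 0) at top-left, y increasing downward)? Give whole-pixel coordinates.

x = 2488 px, y = 1744 px

One third of the crop width 1918 is 639.33 px.
One third of the crop height 2170 is 723.33 px.
The bottom-left point is one-third across and two-thirds down within the crop:
x = 1849 + 1 × 639.33 ≈ 2488; y = 297 + 2 × 723.33 ≈ 1744.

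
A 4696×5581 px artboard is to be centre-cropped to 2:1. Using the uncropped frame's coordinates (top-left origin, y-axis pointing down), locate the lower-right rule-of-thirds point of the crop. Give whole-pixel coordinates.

4696/5581 < 2/1, so the 2:1 crop keeps the full width 4696 and trims height to 4696 × 1/2 = 2348.00 px.
Top offset = (5581 − 2348.00)/2 = 1616.50 px; left offset = 0.
Lower-right is two-thirds across and two-thirds down within the crop:
x = 0.00 + 2 × 4696.00/3 ≈ 3131; y = 1616.50 + 2 × 2348.00/3 ≈ 3182.

x = 3131 px, y = 3182 px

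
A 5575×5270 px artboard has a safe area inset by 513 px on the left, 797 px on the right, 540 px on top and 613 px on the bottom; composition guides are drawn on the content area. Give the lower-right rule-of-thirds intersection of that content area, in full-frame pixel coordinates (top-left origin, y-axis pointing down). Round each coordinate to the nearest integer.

Content width = 5575 − 513 − 797 = 4265 px; content height = 5270 − 540 − 613 = 4117 px.
Lower-right is two-thirds across and two-thirds down within the content area.
x = 513 + 2 × 4265/3 = 513 + 2843.33 ≈ 3356
y = 540 + 2 × 4117/3 = 540 + 2744.67 ≈ 3285

(3356, 3285)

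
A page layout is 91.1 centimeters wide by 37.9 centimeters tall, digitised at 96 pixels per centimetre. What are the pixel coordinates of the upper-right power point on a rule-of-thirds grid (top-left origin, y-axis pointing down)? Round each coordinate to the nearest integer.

In pixels the canvas is 91.1 × 96 = 8745.6 wide and 37.9 × 96 = 3638.4 tall.
The upper-right point is two-thirds across and one-third down:
x = 2 × 8745.6/3 ≈ 5830; y = 1 × 3638.4/3 ≈ 1213.

x = 5830 px, y = 1213 px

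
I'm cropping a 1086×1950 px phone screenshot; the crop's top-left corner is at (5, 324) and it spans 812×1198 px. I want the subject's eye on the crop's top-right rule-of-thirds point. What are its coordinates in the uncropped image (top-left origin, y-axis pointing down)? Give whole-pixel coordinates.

One third of the crop width 812 is 270.67 px.
One third of the crop height 1198 is 399.33 px.
The top-right point is two-thirds across and one-third down within the crop:
x = 5 + 2 × 270.67 ≈ 546; y = 324 + 1 × 399.33 ≈ 723.

x = 546 px, y = 723 px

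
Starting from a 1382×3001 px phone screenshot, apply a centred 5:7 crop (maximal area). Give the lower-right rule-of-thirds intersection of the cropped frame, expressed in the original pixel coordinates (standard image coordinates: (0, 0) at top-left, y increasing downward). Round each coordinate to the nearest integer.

1382/3001 < 5/7, so the 5:7 crop keeps the full width 1382 and trims height to 1382 × 7/5 = 1934.80 px.
Top offset = (3001 − 1934.80)/2 = 533.10 px; left offset = 0.
Lower-right is two-thirds across and two-thirds down within the crop:
x = 0.00 + 2 × 1382.00/3 ≈ 921; y = 533.10 + 2 × 1934.80/3 ≈ 1823.

(921, 1823)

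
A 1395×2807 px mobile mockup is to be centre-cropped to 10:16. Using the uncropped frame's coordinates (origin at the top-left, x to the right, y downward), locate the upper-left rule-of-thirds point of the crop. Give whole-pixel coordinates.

1395/2807 < 10/16, so the 10:16 crop keeps the full width 1395 and trims height to 1395 × 16/10 = 2232.00 px.
Top offset = (2807 − 2232.00)/2 = 287.50 px; left offset = 0.
Upper-left is one-third across and one-third down within the crop:
x = 0.00 + 1 × 1395.00/3 ≈ 465; y = 287.50 + 1 × 2232.00/3 ≈ 1032.

(465, 1032)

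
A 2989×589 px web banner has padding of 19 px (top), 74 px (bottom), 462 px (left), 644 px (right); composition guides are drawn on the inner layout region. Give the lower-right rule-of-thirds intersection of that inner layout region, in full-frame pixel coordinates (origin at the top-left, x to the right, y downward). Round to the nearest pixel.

Content width = 2989 − 462 − 644 = 1883 px; content height = 589 − 19 − 74 = 496 px.
Lower-right is two-thirds across and two-thirds down within the inner layout region.
x = 462 + 2 × 1883/3 = 462 + 1255.33 ≈ 1717
y = 19 + 2 × 496/3 = 19 + 330.67 ≈ 350

x = 1717 px, y = 350 px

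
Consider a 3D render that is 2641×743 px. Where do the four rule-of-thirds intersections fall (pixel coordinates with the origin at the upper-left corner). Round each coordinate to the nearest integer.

(880, 248), (1761, 248), (880, 495), (1761, 495)

One third of 2641 is 880.33; one third of 743 is 247.67.
Vertical third lines at x = 880 and x = 1761; horizontal third lines at y = 248 and y = 495.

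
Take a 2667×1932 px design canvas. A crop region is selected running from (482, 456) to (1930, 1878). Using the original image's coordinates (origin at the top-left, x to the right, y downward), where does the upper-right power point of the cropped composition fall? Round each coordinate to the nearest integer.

(1447, 930)

Crop width = 1930 − 482 = 1448 px; one third is 482.67 px.
Crop height = 1878 − 456 = 1422 px; one third is 474.00 px.
The upper-right point is two-thirds across and one-third down within the crop:
x = 482 + 2 × 482.67 ≈ 1447; y = 456 + 1 × 474.00 ≈ 930.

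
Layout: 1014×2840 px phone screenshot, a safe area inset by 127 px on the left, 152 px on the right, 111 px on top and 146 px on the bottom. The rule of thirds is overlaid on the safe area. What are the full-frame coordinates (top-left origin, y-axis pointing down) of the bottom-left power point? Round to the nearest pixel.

Content width = 1014 − 127 − 152 = 735 px; content height = 2840 − 111 − 146 = 2583 px.
Bottom-left is one-third across and two-thirds down within the safe area.
x = 127 + 1 × 735/3 = 127 + 245.00 ≈ 372
y = 111 + 2 × 2583/3 = 111 + 1722.00 ≈ 1833

x = 372 px, y = 1833 px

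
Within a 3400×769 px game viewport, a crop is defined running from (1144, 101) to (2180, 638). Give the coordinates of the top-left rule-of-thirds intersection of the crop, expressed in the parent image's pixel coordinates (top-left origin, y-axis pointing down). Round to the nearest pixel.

(1489, 280)

Crop width = 2180 − 1144 = 1036 px; one third is 345.33 px.
Crop height = 638 − 101 = 537 px; one third is 179.00 px.
The top-left point is one-third across and one-third down within the crop:
x = 1144 + 1 × 345.33 ≈ 1489; y = 101 + 1 × 179.00 ≈ 280.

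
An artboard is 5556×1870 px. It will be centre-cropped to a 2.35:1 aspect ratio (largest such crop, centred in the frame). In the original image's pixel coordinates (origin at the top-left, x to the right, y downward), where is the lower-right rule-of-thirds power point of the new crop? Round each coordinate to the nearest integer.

5556/1870 > 2.35/1, so the 2.35:1 crop keeps the full height 1870 and trims width to 1870 × 2.35/1 = 4394.50 px.
Left offset = (5556 − 4394.50)/2 = 580.75 px; top offset = 0.
Lower-right is two-thirds across and two-thirds down within the crop:
x = 580.75 + 2 × 4394.50/3 ≈ 3510; y = 0.00 + 2 × 1870.00/3 ≈ 1247.

(3510, 1247)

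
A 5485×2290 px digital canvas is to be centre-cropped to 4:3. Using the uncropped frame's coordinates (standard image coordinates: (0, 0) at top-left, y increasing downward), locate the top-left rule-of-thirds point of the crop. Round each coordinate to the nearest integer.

5485/2290 > 4/3, so the 4:3 crop keeps the full height 2290 and trims width to 2290 × 4/3 = 3053.33 px.
Left offset = (5485 − 3053.33)/2 = 1215.83 px; top offset = 0.
Top-left is one-third across and one-third down within the crop:
x = 1215.83 + 1 × 3053.33/3 ≈ 2234; y = 0.00 + 1 × 2290.00/3 ≈ 763.

x = 2234 px, y = 763 px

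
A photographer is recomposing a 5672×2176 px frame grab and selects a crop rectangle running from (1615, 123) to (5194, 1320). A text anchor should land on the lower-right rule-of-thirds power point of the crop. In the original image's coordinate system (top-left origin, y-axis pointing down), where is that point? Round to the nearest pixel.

Crop width = 5194 − 1615 = 3579 px; one third is 1193.00 px.
Crop height = 1320 − 123 = 1197 px; one third is 399.00 px.
The lower-right point is two-thirds across and two-thirds down within the crop:
x = 1615 + 2 × 1193.00 ≈ 4001; y = 123 + 2 × 399.00 ≈ 921.

(4001, 921)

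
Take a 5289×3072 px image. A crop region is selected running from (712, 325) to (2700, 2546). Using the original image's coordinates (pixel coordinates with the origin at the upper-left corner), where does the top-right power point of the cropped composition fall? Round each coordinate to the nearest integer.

x = 2037 px, y = 1065 px

Crop width = 2700 − 712 = 1988 px; one third is 662.67 px.
Crop height = 2546 − 325 = 2221 px; one third is 740.33 px.
The top-right point is two-thirds across and one-third down within the crop:
x = 712 + 2 × 662.67 ≈ 2037; y = 325 + 1 × 740.33 ≈ 1065.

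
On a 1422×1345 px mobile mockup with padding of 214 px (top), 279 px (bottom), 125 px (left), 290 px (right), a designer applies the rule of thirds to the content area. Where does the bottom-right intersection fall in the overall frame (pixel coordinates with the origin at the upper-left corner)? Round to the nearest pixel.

Content width = 1422 − 125 − 290 = 1007 px; content height = 1345 − 214 − 279 = 852 px.
Bottom-right is two-thirds across and two-thirds down within the content area.
x = 125 + 2 × 1007/3 = 125 + 671.33 ≈ 796
y = 214 + 2 × 852/3 = 214 + 568.00 ≈ 782

(796, 782)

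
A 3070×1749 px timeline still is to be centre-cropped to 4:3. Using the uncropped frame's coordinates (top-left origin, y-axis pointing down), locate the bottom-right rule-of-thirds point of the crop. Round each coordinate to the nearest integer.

3070/1749 > 4/3, so the 4:3 crop keeps the full height 1749 and trims width to 1749 × 4/3 = 2332.00 px.
Left offset = (3070 − 2332.00)/2 = 369.00 px; top offset = 0.
Bottom-right is two-thirds across and two-thirds down within the crop:
x = 369.00 + 2 × 2332.00/3 ≈ 1924; y = 0.00 + 2 × 1749.00/3 ≈ 1166.

x = 1924 px, y = 1166 px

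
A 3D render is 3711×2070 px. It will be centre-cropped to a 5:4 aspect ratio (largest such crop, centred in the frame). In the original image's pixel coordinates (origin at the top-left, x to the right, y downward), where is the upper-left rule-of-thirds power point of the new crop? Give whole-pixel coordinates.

3711/2070 > 5/4, so the 5:4 crop keeps the full height 2070 and trims width to 2070 × 5/4 = 2587.50 px.
Left offset = (3711 − 2587.50)/2 = 561.75 px; top offset = 0.
Upper-left is one-third across and one-third down within the crop:
x = 561.75 + 1 × 2587.50/3 ≈ 1424; y = 0.00 + 1 × 2070.00/3 ≈ 690.

(1424, 690)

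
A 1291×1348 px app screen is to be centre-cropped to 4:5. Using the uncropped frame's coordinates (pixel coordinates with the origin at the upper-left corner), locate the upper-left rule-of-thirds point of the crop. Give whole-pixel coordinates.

x = 466 px, y = 449 px

1291/1348 > 4/5, so the 4:5 crop keeps the full height 1348 and trims width to 1348 × 4/5 = 1078.40 px.
Left offset = (1291 − 1078.40)/2 = 106.30 px; top offset = 0.
Upper-left is one-third across and one-third down within the crop:
x = 106.30 + 1 × 1078.40/3 ≈ 466; y = 0.00 + 1 × 1348.00/3 ≈ 449.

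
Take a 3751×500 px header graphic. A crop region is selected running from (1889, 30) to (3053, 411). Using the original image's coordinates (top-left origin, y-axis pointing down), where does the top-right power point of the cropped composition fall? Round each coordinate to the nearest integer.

Crop width = 3053 − 1889 = 1164 px; one third is 388.00 px.
Crop height = 411 − 30 = 381 px; one third is 127.00 px.
The top-right point is two-thirds across and one-third down within the crop:
x = 1889 + 2 × 388.00 ≈ 2665; y = 30 + 1 × 127.00 ≈ 157.

x = 2665 px, y = 157 px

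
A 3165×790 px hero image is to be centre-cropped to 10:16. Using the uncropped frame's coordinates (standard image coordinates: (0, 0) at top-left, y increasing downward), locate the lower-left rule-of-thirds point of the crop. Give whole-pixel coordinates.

x = 1500 px, y = 527 px

3165/790 > 10/16, so the 10:16 crop keeps the full height 790 and trims width to 790 × 10/16 = 493.75 px.
Left offset = (3165 − 493.75)/2 = 1335.62 px; top offset = 0.
Lower-left is one-third across and two-thirds down within the crop:
x = 1335.62 + 1 × 493.75/3 ≈ 1500; y = 0.00 + 2 × 790.00/3 ≈ 527.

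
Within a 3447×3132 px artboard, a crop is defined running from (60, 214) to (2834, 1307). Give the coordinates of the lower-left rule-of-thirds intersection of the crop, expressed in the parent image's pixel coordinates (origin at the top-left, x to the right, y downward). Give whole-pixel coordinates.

x = 985 px, y = 943 px

Crop width = 2834 − 60 = 2774 px; one third is 924.67 px.
Crop height = 1307 − 214 = 1093 px; one third is 364.33 px.
The lower-left point is one-third across and two-thirds down within the crop:
x = 60 + 1 × 924.67 ≈ 985; y = 214 + 2 × 364.33 ≈ 943.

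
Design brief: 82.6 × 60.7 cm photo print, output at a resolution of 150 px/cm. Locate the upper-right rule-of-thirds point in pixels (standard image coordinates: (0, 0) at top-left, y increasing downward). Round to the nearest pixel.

x = 8260 px, y = 3035 px

In pixels the canvas is 82.6 × 150 = 12390 wide and 60.7 × 150 = 9105 tall.
The upper-right point is two-thirds across and one-third down:
x = 2 × 12390/3 ≈ 8260; y = 1 × 9105/3 ≈ 3035.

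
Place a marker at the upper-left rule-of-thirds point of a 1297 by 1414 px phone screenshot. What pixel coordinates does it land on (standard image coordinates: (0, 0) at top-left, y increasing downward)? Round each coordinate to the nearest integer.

(432, 471)

The upper-left point sits one-third of the way across and one-third of the way down.
x = 1 × 1297/3 ≈ 432; y = 1 × 1414/3 ≈ 471.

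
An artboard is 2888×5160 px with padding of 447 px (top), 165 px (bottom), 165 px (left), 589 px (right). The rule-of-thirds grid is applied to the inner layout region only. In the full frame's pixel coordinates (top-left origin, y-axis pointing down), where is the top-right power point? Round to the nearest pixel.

Content width = 2888 − 165 − 589 = 2134 px; content height = 5160 − 447 − 165 = 4548 px.
Top-right is two-thirds across and one-third down within the inner layout region.
x = 165 + 2 × 2134/3 = 165 + 1422.67 ≈ 1588
y = 447 + 1 × 4548/3 = 447 + 1516.00 ≈ 1963

(1588, 1963)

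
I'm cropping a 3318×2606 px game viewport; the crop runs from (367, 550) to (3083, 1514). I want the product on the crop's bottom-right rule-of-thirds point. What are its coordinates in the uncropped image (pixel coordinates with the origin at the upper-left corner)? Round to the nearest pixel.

x = 2178 px, y = 1193 px

Crop width = 3083 − 367 = 2716 px; one third is 905.33 px.
Crop height = 1514 − 550 = 964 px; one third is 321.33 px.
The bottom-right point is two-thirds across and two-thirds down within the crop:
x = 367 + 2 × 905.33 ≈ 2178; y = 550 + 2 × 321.33 ≈ 1193.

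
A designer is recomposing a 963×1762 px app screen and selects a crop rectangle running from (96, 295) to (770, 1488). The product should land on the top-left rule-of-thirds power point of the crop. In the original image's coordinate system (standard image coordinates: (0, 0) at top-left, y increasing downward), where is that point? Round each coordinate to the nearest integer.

Crop width = 770 − 96 = 674 px; one third is 224.67 px.
Crop height = 1488 − 295 = 1193 px; one third is 397.67 px.
The top-left point is one-third across and one-third down within the crop:
x = 96 + 1 × 224.67 ≈ 321; y = 295 + 1 × 397.67 ≈ 693.

x = 321 px, y = 693 px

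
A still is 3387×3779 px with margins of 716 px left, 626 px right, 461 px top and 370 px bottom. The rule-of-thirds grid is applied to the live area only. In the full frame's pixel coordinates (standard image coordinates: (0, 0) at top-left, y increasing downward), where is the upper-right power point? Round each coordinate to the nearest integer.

Content width = 3387 − 716 − 626 = 2045 px; content height = 3779 − 461 − 370 = 2948 px.
Upper-right is two-thirds across and one-third down within the live area.
x = 716 + 2 × 2045/3 = 716 + 1363.33 ≈ 2079
y = 461 + 1 × 2948/3 = 461 + 982.67 ≈ 1444

x = 2079 px, y = 1444 px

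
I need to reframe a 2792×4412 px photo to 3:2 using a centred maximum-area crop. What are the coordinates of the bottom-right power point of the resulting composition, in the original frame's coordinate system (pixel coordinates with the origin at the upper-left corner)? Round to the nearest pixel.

2792/4412 < 3/2, so the 3:2 crop keeps the full width 2792 and trims height to 2792 × 2/3 = 1861.33 px.
Top offset = (4412 − 1861.33)/2 = 1275.33 px; left offset = 0.
Bottom-right is two-thirds across and two-thirds down within the crop:
x = 0.00 + 2 × 2792.00/3 ≈ 1861; y = 1275.33 + 2 × 1861.33/3 ≈ 2516.

(1861, 2516)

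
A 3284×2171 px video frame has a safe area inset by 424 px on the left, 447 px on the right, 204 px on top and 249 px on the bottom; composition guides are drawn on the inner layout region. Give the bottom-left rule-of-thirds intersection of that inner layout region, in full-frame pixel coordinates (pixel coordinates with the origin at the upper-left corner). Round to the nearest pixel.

x = 1228 px, y = 1349 px

Content width = 3284 − 424 − 447 = 2413 px; content height = 2171 − 204 − 249 = 1718 px.
Bottom-left is one-third across and two-thirds down within the inner layout region.
x = 424 + 1 × 2413/3 = 424 + 804.33 ≈ 1228
y = 204 + 2 × 1718/3 = 204 + 1145.33 ≈ 1349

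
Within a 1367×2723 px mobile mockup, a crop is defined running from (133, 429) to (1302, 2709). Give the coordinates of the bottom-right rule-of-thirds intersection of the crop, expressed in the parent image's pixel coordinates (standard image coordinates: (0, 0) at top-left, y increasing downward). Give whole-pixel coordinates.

Crop width = 1302 − 133 = 1169 px; one third is 389.67 px.
Crop height = 2709 − 429 = 2280 px; one third is 760.00 px.
The bottom-right point is two-thirds across and two-thirds down within the crop:
x = 133 + 2 × 389.67 ≈ 912; y = 429 + 2 × 760.00 ≈ 1949.

x = 912 px, y = 1949 px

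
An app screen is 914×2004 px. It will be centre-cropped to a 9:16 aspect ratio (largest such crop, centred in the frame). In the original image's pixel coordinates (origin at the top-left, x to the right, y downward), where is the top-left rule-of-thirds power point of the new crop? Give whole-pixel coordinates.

914/2004 < 9/16, so the 9:16 crop keeps the full width 914 and trims height to 914 × 16/9 = 1624.89 px.
Top offset = (2004 − 1624.89)/2 = 189.56 px; left offset = 0.
Top-left is one-third across and one-third down within the crop:
x = 0.00 + 1 × 914.00/3 ≈ 305; y = 189.56 + 1 × 1624.89/3 ≈ 731.

x = 305 px, y = 731 px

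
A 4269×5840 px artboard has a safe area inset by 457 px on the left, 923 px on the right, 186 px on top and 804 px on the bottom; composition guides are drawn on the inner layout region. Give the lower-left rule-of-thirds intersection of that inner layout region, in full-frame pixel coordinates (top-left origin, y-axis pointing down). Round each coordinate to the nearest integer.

x = 1420 px, y = 3419 px

Content width = 4269 − 457 − 923 = 2889 px; content height = 5840 − 186 − 804 = 4850 px.
Lower-left is one-third across and two-thirds down within the inner layout region.
x = 457 + 1 × 2889/3 = 457 + 963.00 ≈ 1420
y = 186 + 2 × 4850/3 = 186 + 3233.33 ≈ 3419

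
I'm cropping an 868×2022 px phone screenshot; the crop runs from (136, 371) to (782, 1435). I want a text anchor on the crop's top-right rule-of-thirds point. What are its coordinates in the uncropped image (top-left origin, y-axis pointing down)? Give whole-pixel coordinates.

x = 567 px, y = 726 px

Crop width = 782 − 136 = 646 px; one third is 215.33 px.
Crop height = 1435 − 371 = 1064 px; one third is 354.67 px.
The top-right point is two-thirds across and one-third down within the crop:
x = 136 + 2 × 215.33 ≈ 567; y = 371 + 1 × 354.67 ≈ 726.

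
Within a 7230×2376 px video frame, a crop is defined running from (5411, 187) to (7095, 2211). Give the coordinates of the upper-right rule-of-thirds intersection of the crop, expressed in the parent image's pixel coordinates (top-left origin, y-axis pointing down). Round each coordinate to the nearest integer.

(6534, 862)

Crop width = 7095 − 5411 = 1684 px; one third is 561.33 px.
Crop height = 2211 − 187 = 2024 px; one third is 674.67 px.
The upper-right point is two-thirds across and one-third down within the crop:
x = 5411 + 2 × 561.33 ≈ 6534; y = 187 + 1 × 674.67 ≈ 862.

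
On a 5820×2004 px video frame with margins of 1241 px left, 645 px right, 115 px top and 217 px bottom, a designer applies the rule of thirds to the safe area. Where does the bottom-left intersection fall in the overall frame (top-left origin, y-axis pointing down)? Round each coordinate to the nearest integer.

Content width = 5820 − 1241 − 645 = 3934 px; content height = 2004 − 115 − 217 = 1672 px.
Bottom-left is one-third across and two-thirds down within the safe area.
x = 1241 + 1 × 3934/3 = 1241 + 1311.33 ≈ 2552
y = 115 + 2 × 1672/3 = 115 + 1114.67 ≈ 1230

x = 2552 px, y = 1230 px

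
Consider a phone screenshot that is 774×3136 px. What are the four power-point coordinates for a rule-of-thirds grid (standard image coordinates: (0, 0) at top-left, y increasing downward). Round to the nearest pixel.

One third of 774 is 258; one third of 3136 is 1045.33.
Vertical third lines at x = 258 and x = 516; horizontal third lines at y = 1045 and y = 2091.

(258, 1045), (516, 1045), (258, 2091), (516, 2091)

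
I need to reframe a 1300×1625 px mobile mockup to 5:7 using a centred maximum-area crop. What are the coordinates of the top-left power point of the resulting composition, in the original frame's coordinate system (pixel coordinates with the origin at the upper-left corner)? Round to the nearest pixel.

1300/1625 > 5/7, so the 5:7 crop keeps the full height 1625 and trims width to 1625 × 5/7 = 1160.71 px.
Left offset = (1300 − 1160.71)/2 = 69.64 px; top offset = 0.
Top-left is one-third across and one-third down within the crop:
x = 69.64 + 1 × 1160.71/3 ≈ 457; y = 0.00 + 1 × 1625.00/3 ≈ 542.

(457, 542)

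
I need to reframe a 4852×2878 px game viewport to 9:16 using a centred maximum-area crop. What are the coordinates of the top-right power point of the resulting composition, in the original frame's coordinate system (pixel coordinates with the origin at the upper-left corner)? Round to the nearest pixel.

(2696, 959)

4852/2878 > 9/16, so the 9:16 crop keeps the full height 2878 and trims width to 2878 × 9/16 = 1618.88 px.
Left offset = (4852 − 1618.88)/2 = 1616.56 px; top offset = 0.
Top-right is two-thirds across and one-third down within the crop:
x = 1616.56 + 2 × 1618.88/3 ≈ 2696; y = 0.00 + 1 × 2878.00/3 ≈ 959.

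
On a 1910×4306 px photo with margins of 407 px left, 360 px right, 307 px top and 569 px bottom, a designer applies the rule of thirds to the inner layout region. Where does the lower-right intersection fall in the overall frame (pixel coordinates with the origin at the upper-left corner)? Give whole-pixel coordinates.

Content width = 1910 − 407 − 360 = 1143 px; content height = 4306 − 307 − 569 = 3430 px.
Lower-right is two-thirds across and two-thirds down within the inner layout region.
x = 407 + 2 × 1143/3 = 407 + 762.00 ≈ 1169
y = 307 + 2 × 3430/3 = 307 + 2286.67 ≈ 2594

(1169, 2594)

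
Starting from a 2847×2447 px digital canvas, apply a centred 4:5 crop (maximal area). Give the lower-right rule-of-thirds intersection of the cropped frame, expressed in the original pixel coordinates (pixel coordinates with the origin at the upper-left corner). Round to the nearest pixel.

2847/2447 > 4/5, so the 4:5 crop keeps the full height 2447 and trims width to 2447 × 4/5 = 1957.60 px.
Left offset = (2847 − 1957.60)/2 = 444.70 px; top offset = 0.
Lower-right is two-thirds across and two-thirds down within the crop:
x = 444.70 + 2 × 1957.60/3 ≈ 1750; y = 0.00 + 2 × 2447.00/3 ≈ 1631.

(1750, 1631)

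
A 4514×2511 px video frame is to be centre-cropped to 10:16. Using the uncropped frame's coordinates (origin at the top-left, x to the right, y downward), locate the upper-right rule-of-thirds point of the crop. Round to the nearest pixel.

x = 2519 px, y = 837 px

4514/2511 > 10/16, so the 10:16 crop keeps the full height 2511 and trims width to 2511 × 10/16 = 1569.38 px.
Left offset = (4514 − 1569.38)/2 = 1472.31 px; top offset = 0.
Upper-right is two-thirds across and one-third down within the crop:
x = 1472.31 + 2 × 1569.38/3 ≈ 2519; y = 0.00 + 1 × 2511.00/3 ≈ 837.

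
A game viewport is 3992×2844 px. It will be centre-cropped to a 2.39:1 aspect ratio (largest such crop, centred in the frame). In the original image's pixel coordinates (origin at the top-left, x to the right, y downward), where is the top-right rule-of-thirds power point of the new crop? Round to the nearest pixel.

3992/2844 < 2.39/1, so the 2.39:1 crop keeps the full width 3992 and trims height to 3992 × 1/2.39 = 1670.29 px.
Top offset = (2844 − 1670.29)/2 = 586.85 px; left offset = 0.
Top-right is two-thirds across and one-third down within the crop:
x = 0.00 + 2 × 3992.00/3 ≈ 2661; y = 586.85 + 1 × 1670.29/3 ≈ 1144.

(2661, 1144)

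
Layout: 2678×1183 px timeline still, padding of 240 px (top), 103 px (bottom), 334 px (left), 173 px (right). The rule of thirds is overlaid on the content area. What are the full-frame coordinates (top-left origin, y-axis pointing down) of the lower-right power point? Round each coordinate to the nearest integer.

Content width = 2678 − 334 − 173 = 2171 px; content height = 1183 − 240 − 103 = 840 px.
Lower-right is two-thirds across and two-thirds down within the content area.
x = 334 + 2 × 2171/3 = 334 + 1447.33 ≈ 1781
y = 240 + 2 × 840/3 = 240 + 560.00 ≈ 800

x = 1781 px, y = 800 px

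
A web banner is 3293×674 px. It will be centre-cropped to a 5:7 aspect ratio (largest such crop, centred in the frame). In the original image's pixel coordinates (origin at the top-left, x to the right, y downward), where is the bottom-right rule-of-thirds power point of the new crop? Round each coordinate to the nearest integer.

x = 1727 px, y = 449 px

3293/674 > 5/7, so the 5:7 crop keeps the full height 674 and trims width to 674 × 5/7 = 481.43 px.
Left offset = (3293 − 481.43)/2 = 1405.79 px; top offset = 0.
Bottom-right is two-thirds across and two-thirds down within the crop:
x = 1405.79 + 2 × 481.43/3 ≈ 1727; y = 0.00 + 2 × 674.00/3 ≈ 449.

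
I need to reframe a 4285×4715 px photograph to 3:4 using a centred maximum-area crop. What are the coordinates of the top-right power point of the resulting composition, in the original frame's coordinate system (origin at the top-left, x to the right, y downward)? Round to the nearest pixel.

(2732, 1572)

4285/4715 > 3/4, so the 3:4 crop keeps the full height 4715 and trims width to 4715 × 3/4 = 3536.25 px.
Left offset = (4285 − 3536.25)/2 = 374.38 px; top offset = 0.
Top-right is two-thirds across and one-third down within the crop:
x = 374.38 + 2 × 3536.25/3 ≈ 2732; y = 0.00 + 1 × 4715.00/3 ≈ 1572.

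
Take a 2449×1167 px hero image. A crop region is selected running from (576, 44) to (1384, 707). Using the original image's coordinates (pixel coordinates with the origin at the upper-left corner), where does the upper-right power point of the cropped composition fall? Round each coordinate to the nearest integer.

x = 1115 px, y = 265 px

Crop width = 1384 − 576 = 808 px; one third is 269.33 px.
Crop height = 707 − 44 = 663 px; one third is 221.00 px.
The upper-right point is two-thirds across and one-third down within the crop:
x = 576 + 2 × 269.33 ≈ 1115; y = 44 + 1 × 221.00 ≈ 265.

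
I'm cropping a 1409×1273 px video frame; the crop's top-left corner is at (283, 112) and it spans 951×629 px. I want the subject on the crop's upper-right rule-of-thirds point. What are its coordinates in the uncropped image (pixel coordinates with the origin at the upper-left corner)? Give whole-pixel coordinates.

One third of the crop width 951 is 317.00 px.
One third of the crop height 629 is 209.67 px.
The upper-right point is two-thirds across and one-third down within the crop:
x = 283 + 2 × 317.00 ≈ 917; y = 112 + 1 × 209.67 ≈ 322.

x = 917 px, y = 322 px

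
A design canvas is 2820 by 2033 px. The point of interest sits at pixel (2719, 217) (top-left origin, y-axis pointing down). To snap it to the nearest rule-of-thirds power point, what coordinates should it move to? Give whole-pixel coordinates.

Third lines: x ∈ {940, 1880}, y ∈ {678, 1355}.
2719 is closer to x = 1880; 217 is closer to y = 678.
So the nearest intersection is the upper-right power point.

x = 1880 px, y = 678 px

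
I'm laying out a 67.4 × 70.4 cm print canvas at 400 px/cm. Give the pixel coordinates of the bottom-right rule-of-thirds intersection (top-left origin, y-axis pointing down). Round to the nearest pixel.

In pixels the canvas is 67.4 × 400 = 26960 wide and 70.4 × 400 = 28160 tall.
The bottom-right point is two-thirds across and two-thirds down:
x = 2 × 26960/3 ≈ 17973; y = 2 × 28160/3 ≈ 18773.

x = 17973 px, y = 18773 px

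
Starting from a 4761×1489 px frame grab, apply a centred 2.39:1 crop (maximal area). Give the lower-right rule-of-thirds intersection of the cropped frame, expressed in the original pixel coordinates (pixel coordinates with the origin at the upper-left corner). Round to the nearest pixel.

x = 2974 px, y = 993 px

4761/1489 > 2.39/1, so the 2.39:1 crop keeps the full height 1489 and trims width to 1489 × 2.39/1 = 3558.71 px.
Left offset = (4761 − 3558.71)/2 = 601.14 px; top offset = 0.
Lower-right is two-thirds across and two-thirds down within the crop:
x = 601.14 + 2 × 3558.71/3 ≈ 2974; y = 0.00 + 2 × 1489.00/3 ≈ 993.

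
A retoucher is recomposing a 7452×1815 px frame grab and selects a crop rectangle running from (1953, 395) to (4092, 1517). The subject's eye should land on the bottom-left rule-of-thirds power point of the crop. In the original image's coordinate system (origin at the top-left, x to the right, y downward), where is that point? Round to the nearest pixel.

(2666, 1143)

Crop width = 4092 − 1953 = 2139 px; one third is 713.00 px.
Crop height = 1517 − 395 = 1122 px; one third is 374.00 px.
The bottom-left point is one-third across and two-thirds down within the crop:
x = 1953 + 1 × 713.00 ≈ 2666; y = 395 + 2 × 374.00 ≈ 1143.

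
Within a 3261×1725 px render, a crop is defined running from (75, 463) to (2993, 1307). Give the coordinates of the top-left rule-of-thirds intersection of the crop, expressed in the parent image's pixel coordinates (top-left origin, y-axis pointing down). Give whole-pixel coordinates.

x = 1048 px, y = 744 px

Crop width = 2993 − 75 = 2918 px; one third is 972.67 px.
Crop height = 1307 − 463 = 844 px; one third is 281.33 px.
The top-left point is one-third across and one-third down within the crop:
x = 75 + 1 × 972.67 ≈ 1048; y = 463 + 1 × 281.33 ≈ 744.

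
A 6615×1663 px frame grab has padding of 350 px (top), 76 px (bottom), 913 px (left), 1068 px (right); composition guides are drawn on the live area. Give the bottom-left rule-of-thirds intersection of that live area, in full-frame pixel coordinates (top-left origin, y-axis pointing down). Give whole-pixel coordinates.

x = 2458 px, y = 1175 px

Content width = 6615 − 913 − 1068 = 4634 px; content height = 1663 − 350 − 76 = 1237 px.
Bottom-left is one-third across and two-thirds down within the live area.
x = 913 + 1 × 4634/3 = 913 + 1544.67 ≈ 2458
y = 350 + 2 × 1237/3 = 350 + 824.67 ≈ 1175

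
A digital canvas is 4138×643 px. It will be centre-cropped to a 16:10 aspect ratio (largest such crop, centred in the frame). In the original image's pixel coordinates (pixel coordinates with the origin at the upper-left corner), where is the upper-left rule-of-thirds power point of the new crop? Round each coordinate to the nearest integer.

(1898, 214)

4138/643 > 16/10, so the 16:10 crop keeps the full height 643 and trims width to 643 × 16/10 = 1028.80 px.
Left offset = (4138 − 1028.80)/2 = 1554.60 px; top offset = 0.
Upper-left is one-third across and one-third down within the crop:
x = 1554.60 + 1 × 1028.80/3 ≈ 1898; y = 0.00 + 1 × 643.00/3 ≈ 214.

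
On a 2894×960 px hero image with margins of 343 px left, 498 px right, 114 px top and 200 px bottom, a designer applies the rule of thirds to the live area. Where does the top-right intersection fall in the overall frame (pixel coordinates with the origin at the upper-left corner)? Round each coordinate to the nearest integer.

x = 1712 px, y = 329 px

Content width = 2894 − 343 − 498 = 2053 px; content height = 960 − 114 − 200 = 646 px.
Top-right is two-thirds across and one-third down within the live area.
x = 343 + 2 × 2053/3 = 343 + 1368.67 ≈ 1712
y = 114 + 1 × 646/3 = 114 + 215.33 ≈ 329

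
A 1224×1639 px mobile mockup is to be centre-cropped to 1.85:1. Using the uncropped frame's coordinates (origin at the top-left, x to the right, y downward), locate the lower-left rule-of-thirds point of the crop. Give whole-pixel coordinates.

1224/1639 < 1.85/1, so the 1.85:1 crop keeps the full width 1224 and trims height to 1224 × 1/1.85 = 661.62 px.
Top offset = (1639 − 661.62)/2 = 488.69 px; left offset = 0.
Lower-left is one-third across and two-thirds down within the crop:
x = 0.00 + 1 × 1224.00/3 ≈ 408; y = 488.69 + 2 × 661.62/3 ≈ 930.

(408, 930)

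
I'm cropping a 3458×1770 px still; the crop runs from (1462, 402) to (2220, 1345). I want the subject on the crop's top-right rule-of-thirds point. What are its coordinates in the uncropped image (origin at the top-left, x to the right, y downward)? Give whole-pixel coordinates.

Crop width = 2220 − 1462 = 758 px; one third is 252.67 px.
Crop height = 1345 − 402 = 943 px; one third is 314.33 px.
The top-right point is two-thirds across and one-third down within the crop:
x = 1462 + 2 × 252.67 ≈ 1967; y = 402 + 1 × 314.33 ≈ 716.

x = 1967 px, y = 716 px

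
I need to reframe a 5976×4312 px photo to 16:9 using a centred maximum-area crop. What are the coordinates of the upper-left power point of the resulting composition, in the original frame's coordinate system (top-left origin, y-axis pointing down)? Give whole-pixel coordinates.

x = 1992 px, y = 1596 px

5976/4312 < 16/9, so the 16:9 crop keeps the full width 5976 and trims height to 5976 × 9/16 = 3361.50 px.
Top offset = (4312 − 3361.50)/2 = 475.25 px; left offset = 0.
Upper-left is one-third across and one-third down within the crop:
x = 0.00 + 1 × 5976.00/3 ≈ 1992; y = 475.25 + 1 × 3361.50/3 ≈ 1596.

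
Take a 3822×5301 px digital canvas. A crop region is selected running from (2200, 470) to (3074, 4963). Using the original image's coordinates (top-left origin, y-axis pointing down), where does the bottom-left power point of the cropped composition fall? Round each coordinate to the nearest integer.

(2491, 3465)

Crop width = 3074 − 2200 = 874 px; one third is 291.33 px.
Crop height = 4963 − 470 = 4493 px; one third is 1497.67 px.
The bottom-left point is one-third across and two-thirds down within the crop:
x = 2200 + 1 × 291.33 ≈ 2491; y = 470 + 2 × 1497.67 ≈ 3465.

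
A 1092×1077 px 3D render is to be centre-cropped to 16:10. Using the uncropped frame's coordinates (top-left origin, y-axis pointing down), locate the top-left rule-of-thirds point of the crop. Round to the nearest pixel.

(364, 425)

1092/1077 < 16/10, so the 16:10 crop keeps the full width 1092 and trims height to 1092 × 10/16 = 682.50 px.
Top offset = (1077 − 682.50)/2 = 197.25 px; left offset = 0.
Top-left is one-third across and one-third down within the crop:
x = 0.00 + 1 × 1092.00/3 ≈ 364; y = 197.25 + 1 × 682.50/3 ≈ 425.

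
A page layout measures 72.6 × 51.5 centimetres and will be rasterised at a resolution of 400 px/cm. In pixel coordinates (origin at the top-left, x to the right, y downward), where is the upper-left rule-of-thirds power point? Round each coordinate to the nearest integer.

In pixels the canvas is 72.6 × 400 = 29040 wide and 51.5 × 400 = 20600 tall.
The upper-left point is one-third across and one-third down:
x = 1 × 29040/3 ≈ 9680; y = 1 × 20600/3 ≈ 6867.

(9680, 6867)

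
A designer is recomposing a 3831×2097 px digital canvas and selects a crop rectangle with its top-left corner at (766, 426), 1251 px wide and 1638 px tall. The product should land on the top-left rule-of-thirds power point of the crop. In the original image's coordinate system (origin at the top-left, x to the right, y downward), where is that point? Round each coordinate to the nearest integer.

(1183, 972)

One third of the crop width 1251 is 417.00 px.
One third of the crop height 1638 is 546.00 px.
The top-left point is one-third across and one-third down within the crop:
x = 766 + 1 × 417.00 ≈ 1183; y = 426 + 1 × 546.00 ≈ 972.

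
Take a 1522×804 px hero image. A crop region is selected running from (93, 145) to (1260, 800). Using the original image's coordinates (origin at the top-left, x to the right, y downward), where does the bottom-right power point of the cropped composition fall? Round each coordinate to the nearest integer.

x = 871 px, y = 582 px

Crop width = 1260 − 93 = 1167 px; one third is 389.00 px.
Crop height = 800 − 145 = 655 px; one third is 218.33 px.
The bottom-right point is two-thirds across and two-thirds down within the crop:
x = 93 + 2 × 389.00 ≈ 871; y = 145 + 2 × 218.33 ≈ 582.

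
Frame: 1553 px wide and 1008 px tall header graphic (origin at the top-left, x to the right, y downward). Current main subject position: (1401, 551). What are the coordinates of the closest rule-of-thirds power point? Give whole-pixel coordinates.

x = 1035 px, y = 672 px

Third lines: x ∈ {518, 1035}, y ∈ {336, 672}.
1401 is closer to x = 1035; 551 is closer to y = 672.
So the nearest intersection is the lower-right power point.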